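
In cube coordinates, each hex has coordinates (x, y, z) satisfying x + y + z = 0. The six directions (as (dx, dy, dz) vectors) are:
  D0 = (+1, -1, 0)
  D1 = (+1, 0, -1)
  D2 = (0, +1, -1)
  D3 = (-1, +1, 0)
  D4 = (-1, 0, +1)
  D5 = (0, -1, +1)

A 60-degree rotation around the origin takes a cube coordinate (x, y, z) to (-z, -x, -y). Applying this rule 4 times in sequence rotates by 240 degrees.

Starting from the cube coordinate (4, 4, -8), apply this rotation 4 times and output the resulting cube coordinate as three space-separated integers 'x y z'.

Start: (4, 4, -8)
Step 1: (4, 4, -8) -> (-(-8), -(4), -(4)) = (8, -4, -4)
Step 2: (8, -4, -4) -> (-(-4), -(8), -(-4)) = (4, -8, 4)
Step 3: (4, -8, 4) -> (-(4), -(4), -(-8)) = (-4, -4, 8)
Step 4: (-4, -4, 8) -> (-(8), -(-4), -(-4)) = (-8, 4, 4)

Answer: -8 4 4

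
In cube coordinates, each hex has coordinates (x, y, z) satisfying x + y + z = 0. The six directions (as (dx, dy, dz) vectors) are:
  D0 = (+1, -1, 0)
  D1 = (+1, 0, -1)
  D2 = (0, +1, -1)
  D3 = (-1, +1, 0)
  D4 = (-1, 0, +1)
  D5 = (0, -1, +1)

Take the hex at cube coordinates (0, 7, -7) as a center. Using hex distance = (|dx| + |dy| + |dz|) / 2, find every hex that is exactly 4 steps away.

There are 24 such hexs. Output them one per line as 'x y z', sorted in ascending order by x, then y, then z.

Walk ring at distance 4 from (0, 7, -7):
Start at center + D4*4 = (-4, 7, -3)
  hex 0: (-4, 7, -3)
  hex 1: (-3, 6, -3)
  hex 2: (-2, 5, -3)
  hex 3: (-1, 4, -3)
  hex 4: (0, 3, -3)
  hex 5: (1, 3, -4)
  hex 6: (2, 3, -5)
  hex 7: (3, 3, -6)
  hex 8: (4, 3, -7)
  hex 9: (4, 4, -8)
  hex 10: (4, 5, -9)
  hex 11: (4, 6, -10)
  hex 12: (4, 7, -11)
  hex 13: (3, 8, -11)
  hex 14: (2, 9, -11)
  hex 15: (1, 10, -11)
  hex 16: (0, 11, -11)
  hex 17: (-1, 11, -10)
  hex 18: (-2, 11, -9)
  hex 19: (-3, 11, -8)
  hex 20: (-4, 11, -7)
  hex 21: (-4, 10, -6)
  hex 22: (-4, 9, -5)
  hex 23: (-4, 8, -4)
Sorted: 24 hexes.

Answer: -4 7 -3
-4 8 -4
-4 9 -5
-4 10 -6
-4 11 -7
-3 6 -3
-3 11 -8
-2 5 -3
-2 11 -9
-1 4 -3
-1 11 -10
0 3 -3
0 11 -11
1 3 -4
1 10 -11
2 3 -5
2 9 -11
3 3 -6
3 8 -11
4 3 -7
4 4 -8
4 5 -9
4 6 -10
4 7 -11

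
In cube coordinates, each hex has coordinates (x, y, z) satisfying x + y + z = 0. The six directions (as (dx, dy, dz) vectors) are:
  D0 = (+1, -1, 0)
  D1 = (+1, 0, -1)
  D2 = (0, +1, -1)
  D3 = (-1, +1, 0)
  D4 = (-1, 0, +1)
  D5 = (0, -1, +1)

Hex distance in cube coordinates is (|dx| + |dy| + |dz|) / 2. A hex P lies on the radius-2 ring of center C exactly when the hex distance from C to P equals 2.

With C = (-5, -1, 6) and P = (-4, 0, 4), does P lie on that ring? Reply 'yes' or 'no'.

|px - cx| = |-4 - (-5)| = 1
|py - cy| = |0 - (-1)| = 1
|pz - cz| = |4 - 6| = 2
distance = (1+1+2)/2 = 4/2 = 2
radius = 2; distance == radius -> yes

Answer: yes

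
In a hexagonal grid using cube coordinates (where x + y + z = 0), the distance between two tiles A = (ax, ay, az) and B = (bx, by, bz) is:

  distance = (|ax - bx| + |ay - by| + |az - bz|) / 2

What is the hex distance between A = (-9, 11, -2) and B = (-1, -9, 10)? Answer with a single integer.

|ax - bx| = |-9 - (-1)| = 8
|ay - by| = |11 - (-9)| = 20
|az - bz| = |-2 - 10| = 12
distance = (8 + 20 + 12) / 2 = 40 / 2 = 20

Answer: 20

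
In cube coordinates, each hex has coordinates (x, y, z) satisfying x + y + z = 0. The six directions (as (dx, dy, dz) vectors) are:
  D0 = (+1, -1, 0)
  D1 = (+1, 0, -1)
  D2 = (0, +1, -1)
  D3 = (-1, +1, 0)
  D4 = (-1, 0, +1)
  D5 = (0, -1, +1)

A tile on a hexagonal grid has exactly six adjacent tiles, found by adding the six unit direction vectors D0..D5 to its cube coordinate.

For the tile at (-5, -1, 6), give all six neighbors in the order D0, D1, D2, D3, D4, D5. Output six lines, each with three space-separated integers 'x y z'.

Center: (-5, -1, 6). Add each direction:
  D0: (-5, -1, 6) + (1, -1, 0) = (-4, -2, 6)
  D1: (-5, -1, 6) + (1, 0, -1) = (-4, -1, 5)
  D2: (-5, -1, 6) + (0, 1, -1) = (-5, 0, 5)
  D3: (-5, -1, 6) + (-1, 1, 0) = (-6, 0, 6)
  D4: (-5, -1, 6) + (-1, 0, 1) = (-6, -1, 7)
  D5: (-5, -1, 6) + (0, -1, 1) = (-5, -2, 7)

Answer: -4 -2 6
-4 -1 5
-5 0 5
-6 0 6
-6 -1 7
-5 -2 7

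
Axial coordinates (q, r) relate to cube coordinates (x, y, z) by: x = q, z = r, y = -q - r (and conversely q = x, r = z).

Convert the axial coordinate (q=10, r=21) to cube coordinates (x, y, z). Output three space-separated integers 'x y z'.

Answer: 10 -31 21

Derivation:
x = q = 10
z = r = 21
y = -x - z = -(10) - (21) = -31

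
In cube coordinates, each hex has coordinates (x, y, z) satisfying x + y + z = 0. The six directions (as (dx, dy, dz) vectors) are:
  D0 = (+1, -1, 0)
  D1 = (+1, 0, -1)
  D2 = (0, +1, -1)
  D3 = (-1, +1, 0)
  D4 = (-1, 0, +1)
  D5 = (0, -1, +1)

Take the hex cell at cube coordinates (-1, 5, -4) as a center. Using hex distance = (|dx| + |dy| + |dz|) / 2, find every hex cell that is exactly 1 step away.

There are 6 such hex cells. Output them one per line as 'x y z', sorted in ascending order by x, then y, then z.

Answer: -2 5 -3
-2 6 -4
-1 4 -3
-1 6 -5
0 4 -4
0 5 -5

Derivation:
Walk ring at distance 1 from (-1, 5, -4):
Start at center + D4*1 = (-2, 5, -3)
  hex 0: (-2, 5, -3)
  hex 1: (-1, 4, -3)
  hex 2: (0, 4, -4)
  hex 3: (0, 5, -5)
  hex 4: (-1, 6, -5)
  hex 5: (-2, 6, -4)
Sorted: 6 hexes.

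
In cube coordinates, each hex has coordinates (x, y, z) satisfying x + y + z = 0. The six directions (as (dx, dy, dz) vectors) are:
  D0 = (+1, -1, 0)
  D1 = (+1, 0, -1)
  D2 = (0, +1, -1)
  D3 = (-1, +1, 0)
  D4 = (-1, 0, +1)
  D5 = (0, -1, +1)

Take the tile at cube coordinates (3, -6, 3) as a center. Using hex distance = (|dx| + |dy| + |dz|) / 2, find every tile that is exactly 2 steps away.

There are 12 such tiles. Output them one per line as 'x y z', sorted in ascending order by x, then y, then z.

Walk ring at distance 2 from (3, -6, 3):
Start at center + D4*2 = (1, -6, 5)
  hex 0: (1, -6, 5)
  hex 1: (2, -7, 5)
  hex 2: (3, -8, 5)
  hex 3: (4, -8, 4)
  hex 4: (5, -8, 3)
  hex 5: (5, -7, 2)
  hex 6: (5, -6, 1)
  hex 7: (4, -5, 1)
  hex 8: (3, -4, 1)
  hex 9: (2, -4, 2)
  hex 10: (1, -4, 3)
  hex 11: (1, -5, 4)
Sorted: 12 hexes.

Answer: 1 -6 5
1 -5 4
1 -4 3
2 -7 5
2 -4 2
3 -8 5
3 -4 1
4 -8 4
4 -5 1
5 -8 3
5 -7 2
5 -6 1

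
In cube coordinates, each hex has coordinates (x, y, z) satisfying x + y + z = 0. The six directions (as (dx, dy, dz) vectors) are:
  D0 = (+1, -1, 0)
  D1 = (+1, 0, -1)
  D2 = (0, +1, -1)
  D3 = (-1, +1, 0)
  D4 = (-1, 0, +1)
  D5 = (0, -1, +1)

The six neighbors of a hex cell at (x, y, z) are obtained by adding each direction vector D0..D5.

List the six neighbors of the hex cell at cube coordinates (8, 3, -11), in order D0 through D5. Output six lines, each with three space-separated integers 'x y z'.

Center: (8, 3, -11). Add each direction:
  D0: (8, 3, -11) + (1, -1, 0) = (9, 2, -11)
  D1: (8, 3, -11) + (1, 0, -1) = (9, 3, -12)
  D2: (8, 3, -11) + (0, 1, -1) = (8, 4, -12)
  D3: (8, 3, -11) + (-1, 1, 0) = (7, 4, -11)
  D4: (8, 3, -11) + (-1, 0, 1) = (7, 3, -10)
  D5: (8, 3, -11) + (0, -1, 1) = (8, 2, -10)

Answer: 9 2 -11
9 3 -12
8 4 -12
7 4 -11
7 3 -10
8 2 -10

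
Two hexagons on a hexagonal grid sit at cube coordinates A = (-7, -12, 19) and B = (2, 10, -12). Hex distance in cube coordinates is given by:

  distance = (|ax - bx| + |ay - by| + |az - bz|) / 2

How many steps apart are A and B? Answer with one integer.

|ax - bx| = |-7 - 2| = 9
|ay - by| = |-12 - 10| = 22
|az - bz| = |19 - (-12)| = 31
distance = (9 + 22 + 31) / 2 = 62 / 2 = 31

Answer: 31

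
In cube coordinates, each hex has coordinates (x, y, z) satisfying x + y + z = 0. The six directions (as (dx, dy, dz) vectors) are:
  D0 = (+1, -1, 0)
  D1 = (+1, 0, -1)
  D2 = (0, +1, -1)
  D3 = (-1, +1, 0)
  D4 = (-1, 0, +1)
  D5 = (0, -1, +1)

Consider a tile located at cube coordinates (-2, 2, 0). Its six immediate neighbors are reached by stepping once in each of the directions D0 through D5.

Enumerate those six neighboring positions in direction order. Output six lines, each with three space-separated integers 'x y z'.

Center: (-2, 2, 0). Add each direction:
  D0: (-2, 2, 0) + (1, -1, 0) = (-1, 1, 0)
  D1: (-2, 2, 0) + (1, 0, -1) = (-1, 2, -1)
  D2: (-2, 2, 0) + (0, 1, -1) = (-2, 3, -1)
  D3: (-2, 2, 0) + (-1, 1, 0) = (-3, 3, 0)
  D4: (-2, 2, 0) + (-1, 0, 1) = (-3, 2, 1)
  D5: (-2, 2, 0) + (0, -1, 1) = (-2, 1, 1)

Answer: -1 1 0
-1 2 -1
-2 3 -1
-3 3 0
-3 2 1
-2 1 1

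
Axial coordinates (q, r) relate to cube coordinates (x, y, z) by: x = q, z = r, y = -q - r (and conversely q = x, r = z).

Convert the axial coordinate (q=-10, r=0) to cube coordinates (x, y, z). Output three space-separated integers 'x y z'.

x = q = -10
z = r = 0
y = -x - z = -(-10) - (0) = 10

Answer: -10 10 0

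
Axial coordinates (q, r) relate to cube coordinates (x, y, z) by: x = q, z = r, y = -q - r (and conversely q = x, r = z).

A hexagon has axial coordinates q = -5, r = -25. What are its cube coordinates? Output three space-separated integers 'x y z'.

Answer: -5 30 -25

Derivation:
x = q = -5
z = r = -25
y = -x - z = -(-5) - (-25) = 30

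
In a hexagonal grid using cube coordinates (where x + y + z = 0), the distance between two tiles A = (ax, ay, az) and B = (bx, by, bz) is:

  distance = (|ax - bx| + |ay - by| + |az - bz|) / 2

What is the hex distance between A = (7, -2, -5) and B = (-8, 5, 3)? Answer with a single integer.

Answer: 15

Derivation:
|ax - bx| = |7 - (-8)| = 15
|ay - by| = |-2 - 5| = 7
|az - bz| = |-5 - 3| = 8
distance = (15 + 7 + 8) / 2 = 30 / 2 = 15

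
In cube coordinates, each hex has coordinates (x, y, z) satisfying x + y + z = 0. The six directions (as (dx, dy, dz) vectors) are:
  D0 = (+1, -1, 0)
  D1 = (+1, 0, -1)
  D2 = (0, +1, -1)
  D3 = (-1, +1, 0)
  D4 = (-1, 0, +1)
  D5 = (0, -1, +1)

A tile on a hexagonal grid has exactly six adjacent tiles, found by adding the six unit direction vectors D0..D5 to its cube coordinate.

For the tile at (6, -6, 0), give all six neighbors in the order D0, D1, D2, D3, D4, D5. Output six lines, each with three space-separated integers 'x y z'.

Center: (6, -6, 0). Add each direction:
  D0: (6, -6, 0) + (1, -1, 0) = (7, -7, 0)
  D1: (6, -6, 0) + (1, 0, -1) = (7, -6, -1)
  D2: (6, -6, 0) + (0, 1, -1) = (6, -5, -1)
  D3: (6, -6, 0) + (-1, 1, 0) = (5, -5, 0)
  D4: (6, -6, 0) + (-1, 0, 1) = (5, -6, 1)
  D5: (6, -6, 0) + (0, -1, 1) = (6, -7, 1)

Answer: 7 -7 0
7 -6 -1
6 -5 -1
5 -5 0
5 -6 1
6 -7 1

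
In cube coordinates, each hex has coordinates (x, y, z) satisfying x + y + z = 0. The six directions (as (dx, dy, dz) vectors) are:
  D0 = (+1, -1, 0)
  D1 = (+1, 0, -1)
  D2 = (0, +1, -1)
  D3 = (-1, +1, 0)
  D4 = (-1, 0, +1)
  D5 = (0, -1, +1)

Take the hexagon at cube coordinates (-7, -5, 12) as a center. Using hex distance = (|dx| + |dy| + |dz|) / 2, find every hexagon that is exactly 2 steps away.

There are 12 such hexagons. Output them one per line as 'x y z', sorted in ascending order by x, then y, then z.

Answer: -9 -5 14
-9 -4 13
-9 -3 12
-8 -6 14
-8 -3 11
-7 -7 14
-7 -3 10
-6 -7 13
-6 -4 10
-5 -7 12
-5 -6 11
-5 -5 10

Derivation:
Walk ring at distance 2 from (-7, -5, 12):
Start at center + D4*2 = (-9, -5, 14)
  hex 0: (-9, -5, 14)
  hex 1: (-8, -6, 14)
  hex 2: (-7, -7, 14)
  hex 3: (-6, -7, 13)
  hex 4: (-5, -7, 12)
  hex 5: (-5, -6, 11)
  hex 6: (-5, -5, 10)
  hex 7: (-6, -4, 10)
  hex 8: (-7, -3, 10)
  hex 9: (-8, -3, 11)
  hex 10: (-9, -3, 12)
  hex 11: (-9, -4, 13)
Sorted: 12 hexes.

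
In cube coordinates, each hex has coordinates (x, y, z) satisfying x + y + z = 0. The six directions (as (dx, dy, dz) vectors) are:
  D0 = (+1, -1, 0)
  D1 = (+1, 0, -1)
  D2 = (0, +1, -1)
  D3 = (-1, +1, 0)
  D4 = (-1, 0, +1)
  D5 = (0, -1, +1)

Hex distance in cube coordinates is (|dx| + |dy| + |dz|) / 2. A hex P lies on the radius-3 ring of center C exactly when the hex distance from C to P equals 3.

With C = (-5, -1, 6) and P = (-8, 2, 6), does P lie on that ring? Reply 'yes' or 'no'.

Answer: yes

Derivation:
|px - cx| = |-8 - (-5)| = 3
|py - cy| = |2 - (-1)| = 3
|pz - cz| = |6 - 6| = 0
distance = (3+3+0)/2 = 6/2 = 3
radius = 3; distance == radius -> yes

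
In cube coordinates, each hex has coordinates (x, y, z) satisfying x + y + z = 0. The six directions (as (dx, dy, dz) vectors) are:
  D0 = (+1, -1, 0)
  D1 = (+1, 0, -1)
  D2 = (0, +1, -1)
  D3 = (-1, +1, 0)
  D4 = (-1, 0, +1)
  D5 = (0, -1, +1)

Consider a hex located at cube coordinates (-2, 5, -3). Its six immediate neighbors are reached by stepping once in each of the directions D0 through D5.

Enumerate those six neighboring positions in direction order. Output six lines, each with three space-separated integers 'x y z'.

Answer: -1 4 -3
-1 5 -4
-2 6 -4
-3 6 -3
-3 5 -2
-2 4 -2

Derivation:
Center: (-2, 5, -3). Add each direction:
  D0: (-2, 5, -3) + (1, -1, 0) = (-1, 4, -3)
  D1: (-2, 5, -3) + (1, 0, -1) = (-1, 5, -4)
  D2: (-2, 5, -3) + (0, 1, -1) = (-2, 6, -4)
  D3: (-2, 5, -3) + (-1, 1, 0) = (-3, 6, -3)
  D4: (-2, 5, -3) + (-1, 0, 1) = (-3, 5, -2)
  D5: (-2, 5, -3) + (0, -1, 1) = (-2, 4, -2)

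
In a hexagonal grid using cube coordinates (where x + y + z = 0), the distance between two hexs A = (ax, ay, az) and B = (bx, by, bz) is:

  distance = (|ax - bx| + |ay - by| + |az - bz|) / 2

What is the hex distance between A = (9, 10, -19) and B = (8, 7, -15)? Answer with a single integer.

Answer: 4

Derivation:
|ax - bx| = |9 - 8| = 1
|ay - by| = |10 - 7| = 3
|az - bz| = |-19 - (-15)| = 4
distance = (1 + 3 + 4) / 2 = 8 / 2 = 4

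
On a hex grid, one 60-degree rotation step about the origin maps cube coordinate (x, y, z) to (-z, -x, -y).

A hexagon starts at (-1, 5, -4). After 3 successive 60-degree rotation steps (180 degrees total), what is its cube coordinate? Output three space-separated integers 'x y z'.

Answer: 1 -5 4

Derivation:
Start: (-1, 5, -4)
Step 1: (-1, 5, -4) -> (-(-4), -(-1), -(5)) = (4, 1, -5)
Step 2: (4, 1, -5) -> (-(-5), -(4), -(1)) = (5, -4, -1)
Step 3: (5, -4, -1) -> (-(-1), -(5), -(-4)) = (1, -5, 4)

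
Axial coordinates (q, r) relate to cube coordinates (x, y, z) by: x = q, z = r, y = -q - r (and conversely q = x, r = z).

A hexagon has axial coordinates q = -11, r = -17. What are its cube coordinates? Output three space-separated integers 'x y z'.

x = q = -11
z = r = -17
y = -x - z = -(-11) - (-17) = 28

Answer: -11 28 -17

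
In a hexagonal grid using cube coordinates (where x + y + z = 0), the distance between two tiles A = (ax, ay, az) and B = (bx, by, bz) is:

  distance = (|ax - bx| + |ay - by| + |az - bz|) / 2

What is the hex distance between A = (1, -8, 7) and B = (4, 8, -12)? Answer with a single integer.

|ax - bx| = |1 - 4| = 3
|ay - by| = |-8 - 8| = 16
|az - bz| = |7 - (-12)| = 19
distance = (3 + 16 + 19) / 2 = 38 / 2 = 19

Answer: 19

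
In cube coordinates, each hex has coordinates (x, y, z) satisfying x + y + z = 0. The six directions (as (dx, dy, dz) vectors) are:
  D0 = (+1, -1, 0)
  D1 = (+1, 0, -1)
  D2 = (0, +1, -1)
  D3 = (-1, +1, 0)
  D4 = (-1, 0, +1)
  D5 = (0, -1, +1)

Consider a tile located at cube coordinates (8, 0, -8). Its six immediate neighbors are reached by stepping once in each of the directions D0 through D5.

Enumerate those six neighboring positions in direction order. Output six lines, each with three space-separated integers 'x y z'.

Answer: 9 -1 -8
9 0 -9
8 1 -9
7 1 -8
7 0 -7
8 -1 -7

Derivation:
Center: (8, 0, -8). Add each direction:
  D0: (8, 0, -8) + (1, -1, 0) = (9, -1, -8)
  D1: (8, 0, -8) + (1, 0, -1) = (9, 0, -9)
  D2: (8, 0, -8) + (0, 1, -1) = (8, 1, -9)
  D3: (8, 0, -8) + (-1, 1, 0) = (7, 1, -8)
  D4: (8, 0, -8) + (-1, 0, 1) = (7, 0, -7)
  D5: (8, 0, -8) + (0, -1, 1) = (8, -1, -7)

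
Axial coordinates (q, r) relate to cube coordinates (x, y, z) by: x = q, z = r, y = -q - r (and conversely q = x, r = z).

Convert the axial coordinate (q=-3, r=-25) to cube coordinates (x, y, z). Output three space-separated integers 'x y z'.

Answer: -3 28 -25

Derivation:
x = q = -3
z = r = -25
y = -x - z = -(-3) - (-25) = 28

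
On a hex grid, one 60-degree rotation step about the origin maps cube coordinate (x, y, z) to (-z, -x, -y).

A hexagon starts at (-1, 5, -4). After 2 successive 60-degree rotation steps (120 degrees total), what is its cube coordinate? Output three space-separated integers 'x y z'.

Answer: 5 -4 -1

Derivation:
Start: (-1, 5, -4)
Step 1: (-1, 5, -4) -> (-(-4), -(-1), -(5)) = (4, 1, -5)
Step 2: (4, 1, -5) -> (-(-5), -(4), -(1)) = (5, -4, -1)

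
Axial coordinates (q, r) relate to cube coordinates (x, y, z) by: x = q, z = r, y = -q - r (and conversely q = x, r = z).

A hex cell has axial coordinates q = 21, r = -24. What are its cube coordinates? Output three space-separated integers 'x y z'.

x = q = 21
z = r = -24
y = -x - z = -(21) - (-24) = 3

Answer: 21 3 -24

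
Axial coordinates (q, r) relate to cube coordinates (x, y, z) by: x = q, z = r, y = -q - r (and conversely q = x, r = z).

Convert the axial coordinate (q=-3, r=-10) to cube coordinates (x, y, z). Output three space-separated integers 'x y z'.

x = q = -3
z = r = -10
y = -x - z = -(-3) - (-10) = 13

Answer: -3 13 -10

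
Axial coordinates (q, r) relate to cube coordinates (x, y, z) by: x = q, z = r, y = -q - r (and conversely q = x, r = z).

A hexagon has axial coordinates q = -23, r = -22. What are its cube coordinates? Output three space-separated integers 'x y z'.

Answer: -23 45 -22

Derivation:
x = q = -23
z = r = -22
y = -x - z = -(-23) - (-22) = 45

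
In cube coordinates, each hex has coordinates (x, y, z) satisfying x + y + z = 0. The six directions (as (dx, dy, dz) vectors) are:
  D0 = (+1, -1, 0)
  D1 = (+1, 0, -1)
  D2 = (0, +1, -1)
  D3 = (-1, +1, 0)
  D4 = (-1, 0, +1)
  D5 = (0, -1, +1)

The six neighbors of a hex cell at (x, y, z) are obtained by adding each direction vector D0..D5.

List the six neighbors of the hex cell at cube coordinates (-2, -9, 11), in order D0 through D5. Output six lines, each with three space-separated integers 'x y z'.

Center: (-2, -9, 11). Add each direction:
  D0: (-2, -9, 11) + (1, -1, 0) = (-1, -10, 11)
  D1: (-2, -9, 11) + (1, 0, -1) = (-1, -9, 10)
  D2: (-2, -9, 11) + (0, 1, -1) = (-2, -8, 10)
  D3: (-2, -9, 11) + (-1, 1, 0) = (-3, -8, 11)
  D4: (-2, -9, 11) + (-1, 0, 1) = (-3, -9, 12)
  D5: (-2, -9, 11) + (0, -1, 1) = (-2, -10, 12)

Answer: -1 -10 11
-1 -9 10
-2 -8 10
-3 -8 11
-3 -9 12
-2 -10 12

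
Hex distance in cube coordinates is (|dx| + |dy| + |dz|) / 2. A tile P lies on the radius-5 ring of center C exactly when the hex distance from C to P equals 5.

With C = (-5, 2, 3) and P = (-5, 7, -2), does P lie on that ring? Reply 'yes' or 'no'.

|px - cx| = |-5 - (-5)| = 0
|py - cy| = |7 - 2| = 5
|pz - cz| = |-2 - 3| = 5
distance = (0+5+5)/2 = 10/2 = 5
radius = 5; distance == radius -> yes

Answer: yes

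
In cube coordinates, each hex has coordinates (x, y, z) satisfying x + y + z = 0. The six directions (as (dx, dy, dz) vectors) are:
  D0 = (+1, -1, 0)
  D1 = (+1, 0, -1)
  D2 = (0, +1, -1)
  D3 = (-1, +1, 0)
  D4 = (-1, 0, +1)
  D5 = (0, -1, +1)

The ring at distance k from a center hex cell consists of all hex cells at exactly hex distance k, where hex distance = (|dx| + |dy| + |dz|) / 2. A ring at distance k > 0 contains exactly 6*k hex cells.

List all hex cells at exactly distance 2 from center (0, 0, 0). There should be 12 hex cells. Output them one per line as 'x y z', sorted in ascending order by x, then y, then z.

Walk ring at distance 2 from (0, 0, 0):
Start at center + D4*2 = (-2, 0, 2)
  hex 0: (-2, 0, 2)
  hex 1: (-1, -1, 2)
  hex 2: (0, -2, 2)
  hex 3: (1, -2, 1)
  hex 4: (2, -2, 0)
  hex 5: (2, -1, -1)
  hex 6: (2, 0, -2)
  hex 7: (1, 1, -2)
  hex 8: (0, 2, -2)
  hex 9: (-1, 2, -1)
  hex 10: (-2, 2, 0)
  hex 11: (-2, 1, 1)
Sorted: 12 hexes.

Answer: -2 0 2
-2 1 1
-2 2 0
-1 -1 2
-1 2 -1
0 -2 2
0 2 -2
1 -2 1
1 1 -2
2 -2 0
2 -1 -1
2 0 -2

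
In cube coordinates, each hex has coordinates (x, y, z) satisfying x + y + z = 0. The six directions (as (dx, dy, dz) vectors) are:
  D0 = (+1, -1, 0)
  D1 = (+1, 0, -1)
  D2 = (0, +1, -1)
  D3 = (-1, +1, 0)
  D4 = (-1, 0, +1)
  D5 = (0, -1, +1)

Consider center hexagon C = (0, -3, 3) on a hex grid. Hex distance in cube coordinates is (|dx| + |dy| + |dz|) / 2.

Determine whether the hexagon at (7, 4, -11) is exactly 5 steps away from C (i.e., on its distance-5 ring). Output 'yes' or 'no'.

Answer: no

Derivation:
|px - cx| = |7 - 0| = 7
|py - cy| = |4 - (-3)| = 7
|pz - cz| = |-11 - 3| = 14
distance = (7+7+14)/2 = 28/2 = 14
radius = 5; distance != radius -> no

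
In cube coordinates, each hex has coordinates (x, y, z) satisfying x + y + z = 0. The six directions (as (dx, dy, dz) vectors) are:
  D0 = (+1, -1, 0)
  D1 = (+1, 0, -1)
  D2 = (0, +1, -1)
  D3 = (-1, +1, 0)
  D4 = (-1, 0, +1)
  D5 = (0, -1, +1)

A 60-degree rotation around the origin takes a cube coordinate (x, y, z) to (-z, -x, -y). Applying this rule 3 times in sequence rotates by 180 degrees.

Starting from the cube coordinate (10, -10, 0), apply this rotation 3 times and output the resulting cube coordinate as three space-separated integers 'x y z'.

Start: (10, -10, 0)
Step 1: (10, -10, 0) -> (-(0), -(10), -(-10)) = (0, -10, 10)
Step 2: (0, -10, 10) -> (-(10), -(0), -(-10)) = (-10, 0, 10)
Step 3: (-10, 0, 10) -> (-(10), -(-10), -(0)) = (-10, 10, 0)

Answer: -10 10 0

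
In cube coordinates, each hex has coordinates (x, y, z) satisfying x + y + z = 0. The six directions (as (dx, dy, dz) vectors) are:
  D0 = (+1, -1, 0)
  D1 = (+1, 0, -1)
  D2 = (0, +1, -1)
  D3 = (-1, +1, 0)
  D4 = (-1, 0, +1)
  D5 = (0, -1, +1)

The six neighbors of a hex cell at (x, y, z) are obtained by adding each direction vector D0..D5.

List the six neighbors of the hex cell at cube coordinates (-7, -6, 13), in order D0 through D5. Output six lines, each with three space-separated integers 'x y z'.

Center: (-7, -6, 13). Add each direction:
  D0: (-7, -6, 13) + (1, -1, 0) = (-6, -7, 13)
  D1: (-7, -6, 13) + (1, 0, -1) = (-6, -6, 12)
  D2: (-7, -6, 13) + (0, 1, -1) = (-7, -5, 12)
  D3: (-7, -6, 13) + (-1, 1, 0) = (-8, -5, 13)
  D4: (-7, -6, 13) + (-1, 0, 1) = (-8, -6, 14)
  D5: (-7, -6, 13) + (0, -1, 1) = (-7, -7, 14)

Answer: -6 -7 13
-6 -6 12
-7 -5 12
-8 -5 13
-8 -6 14
-7 -7 14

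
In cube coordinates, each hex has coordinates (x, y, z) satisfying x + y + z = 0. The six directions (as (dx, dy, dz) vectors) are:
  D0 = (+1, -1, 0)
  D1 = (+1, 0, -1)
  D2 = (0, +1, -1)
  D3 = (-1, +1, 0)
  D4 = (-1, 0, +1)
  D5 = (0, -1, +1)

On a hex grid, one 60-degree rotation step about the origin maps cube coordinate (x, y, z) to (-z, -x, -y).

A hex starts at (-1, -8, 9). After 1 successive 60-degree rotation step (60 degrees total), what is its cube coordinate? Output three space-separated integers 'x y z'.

Answer: -9 1 8

Derivation:
Start: (-1, -8, 9)
Step 1: (-1, -8, 9) -> (-(9), -(-1), -(-8)) = (-9, 1, 8)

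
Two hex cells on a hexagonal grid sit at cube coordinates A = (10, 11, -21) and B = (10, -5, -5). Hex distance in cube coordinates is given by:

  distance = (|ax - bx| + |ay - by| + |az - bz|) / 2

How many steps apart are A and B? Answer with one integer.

Answer: 16

Derivation:
|ax - bx| = |10 - 10| = 0
|ay - by| = |11 - (-5)| = 16
|az - bz| = |-21 - (-5)| = 16
distance = (0 + 16 + 16) / 2 = 32 / 2 = 16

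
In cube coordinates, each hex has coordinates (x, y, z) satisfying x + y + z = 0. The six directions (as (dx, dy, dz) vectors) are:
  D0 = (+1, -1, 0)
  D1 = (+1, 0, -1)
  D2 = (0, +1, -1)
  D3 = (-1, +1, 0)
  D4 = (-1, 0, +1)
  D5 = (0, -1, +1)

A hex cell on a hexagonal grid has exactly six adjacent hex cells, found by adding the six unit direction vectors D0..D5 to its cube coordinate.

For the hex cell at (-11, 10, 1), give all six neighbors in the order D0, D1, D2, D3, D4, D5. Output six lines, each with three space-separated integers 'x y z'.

Center: (-11, 10, 1). Add each direction:
  D0: (-11, 10, 1) + (1, -1, 0) = (-10, 9, 1)
  D1: (-11, 10, 1) + (1, 0, -1) = (-10, 10, 0)
  D2: (-11, 10, 1) + (0, 1, -1) = (-11, 11, 0)
  D3: (-11, 10, 1) + (-1, 1, 0) = (-12, 11, 1)
  D4: (-11, 10, 1) + (-1, 0, 1) = (-12, 10, 2)
  D5: (-11, 10, 1) + (0, -1, 1) = (-11, 9, 2)

Answer: -10 9 1
-10 10 0
-11 11 0
-12 11 1
-12 10 2
-11 9 2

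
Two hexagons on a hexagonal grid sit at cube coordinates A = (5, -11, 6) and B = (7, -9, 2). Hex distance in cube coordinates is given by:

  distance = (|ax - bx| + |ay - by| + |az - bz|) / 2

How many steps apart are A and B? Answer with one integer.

|ax - bx| = |5 - 7| = 2
|ay - by| = |-11 - (-9)| = 2
|az - bz| = |6 - 2| = 4
distance = (2 + 2 + 4) / 2 = 8 / 2 = 4

Answer: 4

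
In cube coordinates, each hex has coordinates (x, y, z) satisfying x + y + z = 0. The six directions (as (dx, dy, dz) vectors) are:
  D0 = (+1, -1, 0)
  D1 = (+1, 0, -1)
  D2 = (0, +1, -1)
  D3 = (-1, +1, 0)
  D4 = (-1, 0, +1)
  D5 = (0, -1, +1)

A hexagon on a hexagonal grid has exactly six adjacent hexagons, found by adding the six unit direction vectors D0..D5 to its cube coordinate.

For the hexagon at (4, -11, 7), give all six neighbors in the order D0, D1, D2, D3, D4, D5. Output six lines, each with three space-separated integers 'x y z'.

Answer: 5 -12 7
5 -11 6
4 -10 6
3 -10 7
3 -11 8
4 -12 8

Derivation:
Center: (4, -11, 7). Add each direction:
  D0: (4, -11, 7) + (1, -1, 0) = (5, -12, 7)
  D1: (4, -11, 7) + (1, 0, -1) = (5, -11, 6)
  D2: (4, -11, 7) + (0, 1, -1) = (4, -10, 6)
  D3: (4, -11, 7) + (-1, 1, 0) = (3, -10, 7)
  D4: (4, -11, 7) + (-1, 0, 1) = (3, -11, 8)
  D5: (4, -11, 7) + (0, -1, 1) = (4, -12, 8)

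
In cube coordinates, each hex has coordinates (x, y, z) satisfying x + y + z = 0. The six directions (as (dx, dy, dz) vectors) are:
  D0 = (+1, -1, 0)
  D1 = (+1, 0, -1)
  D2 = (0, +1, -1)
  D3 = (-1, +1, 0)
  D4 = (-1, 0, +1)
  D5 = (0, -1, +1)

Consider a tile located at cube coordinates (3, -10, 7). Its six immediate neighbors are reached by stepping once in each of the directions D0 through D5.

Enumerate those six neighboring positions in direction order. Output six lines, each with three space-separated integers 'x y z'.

Center: (3, -10, 7). Add each direction:
  D0: (3, -10, 7) + (1, -1, 0) = (4, -11, 7)
  D1: (3, -10, 7) + (1, 0, -1) = (4, -10, 6)
  D2: (3, -10, 7) + (0, 1, -1) = (3, -9, 6)
  D3: (3, -10, 7) + (-1, 1, 0) = (2, -9, 7)
  D4: (3, -10, 7) + (-1, 0, 1) = (2, -10, 8)
  D5: (3, -10, 7) + (0, -1, 1) = (3, -11, 8)

Answer: 4 -11 7
4 -10 6
3 -9 6
2 -9 7
2 -10 8
3 -11 8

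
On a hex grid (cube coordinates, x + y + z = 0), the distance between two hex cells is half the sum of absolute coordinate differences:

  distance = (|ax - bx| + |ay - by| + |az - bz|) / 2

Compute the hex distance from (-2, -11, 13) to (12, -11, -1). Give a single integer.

Answer: 14

Derivation:
|ax - bx| = |-2 - 12| = 14
|ay - by| = |-11 - (-11)| = 0
|az - bz| = |13 - (-1)| = 14
distance = (14 + 0 + 14) / 2 = 28 / 2 = 14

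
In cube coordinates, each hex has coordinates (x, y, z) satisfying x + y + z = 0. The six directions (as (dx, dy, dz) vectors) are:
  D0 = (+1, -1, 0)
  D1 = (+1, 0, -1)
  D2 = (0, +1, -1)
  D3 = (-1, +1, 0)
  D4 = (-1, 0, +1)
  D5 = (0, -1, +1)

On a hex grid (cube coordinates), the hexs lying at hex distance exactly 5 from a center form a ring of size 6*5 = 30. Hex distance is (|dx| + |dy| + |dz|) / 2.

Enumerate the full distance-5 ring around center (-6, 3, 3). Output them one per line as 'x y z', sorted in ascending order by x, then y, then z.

Walk ring at distance 5 from (-6, 3, 3):
Start at center + D4*5 = (-11, 3, 8)
  hex 0: (-11, 3, 8)
  hex 1: (-10, 2, 8)
  hex 2: (-9, 1, 8)
  hex 3: (-8, 0, 8)
  hex 4: (-7, -1, 8)
  hex 5: (-6, -2, 8)
  hex 6: (-5, -2, 7)
  hex 7: (-4, -2, 6)
  hex 8: (-3, -2, 5)
  hex 9: (-2, -2, 4)
  hex 10: (-1, -2, 3)
  hex 11: (-1, -1, 2)
  hex 12: (-1, 0, 1)
  hex 13: (-1, 1, 0)
  hex 14: (-1, 2, -1)
  hex 15: (-1, 3, -2)
  hex 16: (-2, 4, -2)
  hex 17: (-3, 5, -2)
  hex 18: (-4, 6, -2)
  hex 19: (-5, 7, -2)
  hex 20: (-6, 8, -2)
  hex 21: (-7, 8, -1)
  hex 22: (-8, 8, 0)
  hex 23: (-9, 8, 1)
  hex 24: (-10, 8, 2)
  hex 25: (-11, 8, 3)
  hex 26: (-11, 7, 4)
  hex 27: (-11, 6, 5)
  hex 28: (-11, 5, 6)
  hex 29: (-11, 4, 7)
Sorted: 30 hexes.

Answer: -11 3 8
-11 4 7
-11 5 6
-11 6 5
-11 7 4
-11 8 3
-10 2 8
-10 8 2
-9 1 8
-9 8 1
-8 0 8
-8 8 0
-7 -1 8
-7 8 -1
-6 -2 8
-6 8 -2
-5 -2 7
-5 7 -2
-4 -2 6
-4 6 -2
-3 -2 5
-3 5 -2
-2 -2 4
-2 4 -2
-1 -2 3
-1 -1 2
-1 0 1
-1 1 0
-1 2 -1
-1 3 -2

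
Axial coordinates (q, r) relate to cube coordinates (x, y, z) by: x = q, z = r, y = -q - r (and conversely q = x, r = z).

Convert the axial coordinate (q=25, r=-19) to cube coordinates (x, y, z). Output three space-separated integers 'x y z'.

Answer: 25 -6 -19

Derivation:
x = q = 25
z = r = -19
y = -x - z = -(25) - (-19) = -6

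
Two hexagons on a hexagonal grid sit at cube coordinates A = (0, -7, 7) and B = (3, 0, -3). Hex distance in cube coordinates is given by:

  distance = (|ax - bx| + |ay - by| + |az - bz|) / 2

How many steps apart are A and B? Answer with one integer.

|ax - bx| = |0 - 3| = 3
|ay - by| = |-7 - 0| = 7
|az - bz| = |7 - (-3)| = 10
distance = (3 + 7 + 10) / 2 = 20 / 2 = 10

Answer: 10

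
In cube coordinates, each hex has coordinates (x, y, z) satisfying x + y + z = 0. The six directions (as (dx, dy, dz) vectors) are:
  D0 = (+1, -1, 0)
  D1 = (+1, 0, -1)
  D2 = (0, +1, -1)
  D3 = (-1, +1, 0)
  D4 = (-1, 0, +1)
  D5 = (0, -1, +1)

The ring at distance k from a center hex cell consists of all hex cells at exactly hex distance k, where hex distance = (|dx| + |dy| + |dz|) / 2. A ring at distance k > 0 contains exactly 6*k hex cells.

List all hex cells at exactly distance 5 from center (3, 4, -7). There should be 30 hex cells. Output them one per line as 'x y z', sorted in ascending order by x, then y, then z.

Answer: -2 4 -2
-2 5 -3
-2 6 -4
-2 7 -5
-2 8 -6
-2 9 -7
-1 3 -2
-1 9 -8
0 2 -2
0 9 -9
1 1 -2
1 9 -10
2 0 -2
2 9 -11
3 -1 -2
3 9 -12
4 -1 -3
4 8 -12
5 -1 -4
5 7 -12
6 -1 -5
6 6 -12
7 -1 -6
7 5 -12
8 -1 -7
8 0 -8
8 1 -9
8 2 -10
8 3 -11
8 4 -12

Derivation:
Walk ring at distance 5 from (3, 4, -7):
Start at center + D4*5 = (-2, 4, -2)
  hex 0: (-2, 4, -2)
  hex 1: (-1, 3, -2)
  hex 2: (0, 2, -2)
  hex 3: (1, 1, -2)
  hex 4: (2, 0, -2)
  hex 5: (3, -1, -2)
  hex 6: (4, -1, -3)
  hex 7: (5, -1, -4)
  hex 8: (6, -1, -5)
  hex 9: (7, -1, -6)
  hex 10: (8, -1, -7)
  hex 11: (8, 0, -8)
  hex 12: (8, 1, -9)
  hex 13: (8, 2, -10)
  hex 14: (8, 3, -11)
  hex 15: (8, 4, -12)
  hex 16: (7, 5, -12)
  hex 17: (6, 6, -12)
  hex 18: (5, 7, -12)
  hex 19: (4, 8, -12)
  hex 20: (3, 9, -12)
  hex 21: (2, 9, -11)
  hex 22: (1, 9, -10)
  hex 23: (0, 9, -9)
  hex 24: (-1, 9, -8)
  hex 25: (-2, 9, -7)
  hex 26: (-2, 8, -6)
  hex 27: (-2, 7, -5)
  hex 28: (-2, 6, -4)
  hex 29: (-2, 5, -3)
Sorted: 30 hexes.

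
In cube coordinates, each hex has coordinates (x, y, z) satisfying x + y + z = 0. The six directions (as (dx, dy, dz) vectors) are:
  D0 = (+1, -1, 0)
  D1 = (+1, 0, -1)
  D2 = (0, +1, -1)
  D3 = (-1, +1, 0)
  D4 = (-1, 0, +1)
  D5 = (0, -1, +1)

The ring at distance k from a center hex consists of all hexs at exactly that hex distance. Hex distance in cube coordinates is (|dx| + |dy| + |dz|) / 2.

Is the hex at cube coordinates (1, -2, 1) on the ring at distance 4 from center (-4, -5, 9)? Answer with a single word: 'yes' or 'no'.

|px - cx| = |1 - (-4)| = 5
|py - cy| = |-2 - (-5)| = 3
|pz - cz| = |1 - 9| = 8
distance = (5+3+8)/2 = 16/2 = 8
radius = 4; distance != radius -> no

Answer: no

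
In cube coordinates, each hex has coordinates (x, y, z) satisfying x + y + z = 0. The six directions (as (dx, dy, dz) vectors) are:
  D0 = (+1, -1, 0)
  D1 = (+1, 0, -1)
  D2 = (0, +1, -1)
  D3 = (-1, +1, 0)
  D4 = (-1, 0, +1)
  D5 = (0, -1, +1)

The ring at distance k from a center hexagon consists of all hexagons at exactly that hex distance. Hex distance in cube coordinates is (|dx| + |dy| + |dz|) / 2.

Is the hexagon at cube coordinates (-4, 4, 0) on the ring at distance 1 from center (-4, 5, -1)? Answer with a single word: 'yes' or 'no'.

Answer: yes

Derivation:
|px - cx| = |-4 - (-4)| = 0
|py - cy| = |4 - 5| = 1
|pz - cz| = |0 - (-1)| = 1
distance = (0+1+1)/2 = 2/2 = 1
radius = 1; distance == radius -> yes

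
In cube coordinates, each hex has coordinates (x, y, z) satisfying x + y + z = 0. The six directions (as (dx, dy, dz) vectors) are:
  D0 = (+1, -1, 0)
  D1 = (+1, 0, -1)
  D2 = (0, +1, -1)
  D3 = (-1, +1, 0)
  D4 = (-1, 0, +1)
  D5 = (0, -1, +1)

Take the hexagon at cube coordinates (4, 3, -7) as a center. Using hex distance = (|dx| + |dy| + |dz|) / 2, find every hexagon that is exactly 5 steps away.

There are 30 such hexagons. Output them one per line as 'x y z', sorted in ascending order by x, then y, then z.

Walk ring at distance 5 from (4, 3, -7):
Start at center + D4*5 = (-1, 3, -2)
  hex 0: (-1, 3, -2)
  hex 1: (0, 2, -2)
  hex 2: (1, 1, -2)
  hex 3: (2, 0, -2)
  hex 4: (3, -1, -2)
  hex 5: (4, -2, -2)
  hex 6: (5, -2, -3)
  hex 7: (6, -2, -4)
  hex 8: (7, -2, -5)
  hex 9: (8, -2, -6)
  hex 10: (9, -2, -7)
  hex 11: (9, -1, -8)
  hex 12: (9, 0, -9)
  hex 13: (9, 1, -10)
  hex 14: (9, 2, -11)
  hex 15: (9, 3, -12)
  hex 16: (8, 4, -12)
  hex 17: (7, 5, -12)
  hex 18: (6, 6, -12)
  hex 19: (5, 7, -12)
  hex 20: (4, 8, -12)
  hex 21: (3, 8, -11)
  hex 22: (2, 8, -10)
  hex 23: (1, 8, -9)
  hex 24: (0, 8, -8)
  hex 25: (-1, 8, -7)
  hex 26: (-1, 7, -6)
  hex 27: (-1, 6, -5)
  hex 28: (-1, 5, -4)
  hex 29: (-1, 4, -3)
Sorted: 30 hexes.

Answer: -1 3 -2
-1 4 -3
-1 5 -4
-1 6 -5
-1 7 -6
-1 8 -7
0 2 -2
0 8 -8
1 1 -2
1 8 -9
2 0 -2
2 8 -10
3 -1 -2
3 8 -11
4 -2 -2
4 8 -12
5 -2 -3
5 7 -12
6 -2 -4
6 6 -12
7 -2 -5
7 5 -12
8 -2 -6
8 4 -12
9 -2 -7
9 -1 -8
9 0 -9
9 1 -10
9 2 -11
9 3 -12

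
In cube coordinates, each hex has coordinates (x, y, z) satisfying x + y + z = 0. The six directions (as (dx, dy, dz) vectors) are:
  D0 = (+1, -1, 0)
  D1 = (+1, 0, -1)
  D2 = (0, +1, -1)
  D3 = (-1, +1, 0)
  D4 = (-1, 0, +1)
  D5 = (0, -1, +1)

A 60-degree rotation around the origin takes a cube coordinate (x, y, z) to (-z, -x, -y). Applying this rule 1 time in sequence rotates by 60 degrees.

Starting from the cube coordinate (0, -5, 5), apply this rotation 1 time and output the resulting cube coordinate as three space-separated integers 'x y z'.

Start: (0, -5, 5)
Step 1: (0, -5, 5) -> (-(5), -(0), -(-5)) = (-5, 0, 5)

Answer: -5 0 5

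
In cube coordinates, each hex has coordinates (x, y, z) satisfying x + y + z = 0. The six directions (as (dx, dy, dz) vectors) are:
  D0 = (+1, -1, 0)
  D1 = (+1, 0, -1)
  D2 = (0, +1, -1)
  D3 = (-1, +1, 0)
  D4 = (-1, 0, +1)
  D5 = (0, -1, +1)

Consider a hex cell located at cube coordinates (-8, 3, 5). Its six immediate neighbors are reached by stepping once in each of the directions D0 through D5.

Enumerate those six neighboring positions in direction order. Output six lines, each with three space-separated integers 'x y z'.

Answer: -7 2 5
-7 3 4
-8 4 4
-9 4 5
-9 3 6
-8 2 6

Derivation:
Center: (-8, 3, 5). Add each direction:
  D0: (-8, 3, 5) + (1, -1, 0) = (-7, 2, 5)
  D1: (-8, 3, 5) + (1, 0, -1) = (-7, 3, 4)
  D2: (-8, 3, 5) + (0, 1, -1) = (-8, 4, 4)
  D3: (-8, 3, 5) + (-1, 1, 0) = (-9, 4, 5)
  D4: (-8, 3, 5) + (-1, 0, 1) = (-9, 3, 6)
  D5: (-8, 3, 5) + (0, -1, 1) = (-8, 2, 6)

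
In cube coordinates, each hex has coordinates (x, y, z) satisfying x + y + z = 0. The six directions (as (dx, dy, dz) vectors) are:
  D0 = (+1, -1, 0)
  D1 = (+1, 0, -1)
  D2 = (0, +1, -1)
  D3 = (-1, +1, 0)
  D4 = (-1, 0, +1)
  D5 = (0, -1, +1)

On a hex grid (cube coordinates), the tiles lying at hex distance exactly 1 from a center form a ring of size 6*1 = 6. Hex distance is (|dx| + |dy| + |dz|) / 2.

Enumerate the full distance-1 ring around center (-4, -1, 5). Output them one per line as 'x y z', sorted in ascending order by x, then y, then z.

Answer: -5 -1 6
-5 0 5
-4 -2 6
-4 0 4
-3 -2 5
-3 -1 4

Derivation:
Walk ring at distance 1 from (-4, -1, 5):
Start at center + D4*1 = (-5, -1, 6)
  hex 0: (-5, -1, 6)
  hex 1: (-4, -2, 6)
  hex 2: (-3, -2, 5)
  hex 3: (-3, -1, 4)
  hex 4: (-4, 0, 4)
  hex 5: (-5, 0, 5)
Sorted: 6 hexes.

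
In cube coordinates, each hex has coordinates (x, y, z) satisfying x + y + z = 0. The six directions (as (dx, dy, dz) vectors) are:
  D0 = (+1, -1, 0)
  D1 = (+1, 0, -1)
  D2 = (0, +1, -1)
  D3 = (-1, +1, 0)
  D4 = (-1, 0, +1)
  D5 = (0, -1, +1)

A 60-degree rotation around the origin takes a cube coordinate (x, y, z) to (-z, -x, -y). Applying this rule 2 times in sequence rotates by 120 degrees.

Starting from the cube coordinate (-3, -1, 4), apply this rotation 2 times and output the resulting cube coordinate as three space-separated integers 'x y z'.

Answer: -1 4 -3

Derivation:
Start: (-3, -1, 4)
Step 1: (-3, -1, 4) -> (-(4), -(-3), -(-1)) = (-4, 3, 1)
Step 2: (-4, 3, 1) -> (-(1), -(-4), -(3)) = (-1, 4, -3)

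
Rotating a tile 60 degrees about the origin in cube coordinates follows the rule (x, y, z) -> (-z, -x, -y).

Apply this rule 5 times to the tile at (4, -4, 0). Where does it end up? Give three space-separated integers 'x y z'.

Start: (4, -4, 0)
Step 1: (4, -4, 0) -> (-(0), -(4), -(-4)) = (0, -4, 4)
Step 2: (0, -4, 4) -> (-(4), -(0), -(-4)) = (-4, 0, 4)
Step 3: (-4, 0, 4) -> (-(4), -(-4), -(0)) = (-4, 4, 0)
Step 4: (-4, 4, 0) -> (-(0), -(-4), -(4)) = (0, 4, -4)
Step 5: (0, 4, -4) -> (-(-4), -(0), -(4)) = (4, 0, -4)

Answer: 4 0 -4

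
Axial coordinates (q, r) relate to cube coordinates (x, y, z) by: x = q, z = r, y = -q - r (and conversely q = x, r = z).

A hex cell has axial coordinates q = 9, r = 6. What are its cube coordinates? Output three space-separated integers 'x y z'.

Answer: 9 -15 6

Derivation:
x = q = 9
z = r = 6
y = -x - z = -(9) - (6) = -15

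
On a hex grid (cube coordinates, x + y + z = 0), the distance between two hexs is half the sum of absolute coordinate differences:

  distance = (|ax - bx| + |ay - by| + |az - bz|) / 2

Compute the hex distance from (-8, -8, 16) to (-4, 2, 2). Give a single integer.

Answer: 14

Derivation:
|ax - bx| = |-8 - (-4)| = 4
|ay - by| = |-8 - 2| = 10
|az - bz| = |16 - 2| = 14
distance = (4 + 10 + 14) / 2 = 28 / 2 = 14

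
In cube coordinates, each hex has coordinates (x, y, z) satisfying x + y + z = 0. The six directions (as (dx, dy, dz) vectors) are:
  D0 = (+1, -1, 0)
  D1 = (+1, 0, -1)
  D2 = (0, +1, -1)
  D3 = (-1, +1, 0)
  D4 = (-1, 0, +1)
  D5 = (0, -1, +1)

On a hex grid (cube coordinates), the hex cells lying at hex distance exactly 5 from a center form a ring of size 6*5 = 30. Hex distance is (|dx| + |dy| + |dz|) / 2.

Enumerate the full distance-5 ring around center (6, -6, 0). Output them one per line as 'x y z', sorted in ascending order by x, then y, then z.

Answer: 1 -6 5
1 -5 4
1 -4 3
1 -3 2
1 -2 1
1 -1 0
2 -7 5
2 -1 -1
3 -8 5
3 -1 -2
4 -9 5
4 -1 -3
5 -10 5
5 -1 -4
6 -11 5
6 -1 -5
7 -11 4
7 -2 -5
8 -11 3
8 -3 -5
9 -11 2
9 -4 -5
10 -11 1
10 -5 -5
11 -11 0
11 -10 -1
11 -9 -2
11 -8 -3
11 -7 -4
11 -6 -5

Derivation:
Walk ring at distance 5 from (6, -6, 0):
Start at center + D4*5 = (1, -6, 5)
  hex 0: (1, -6, 5)
  hex 1: (2, -7, 5)
  hex 2: (3, -8, 5)
  hex 3: (4, -9, 5)
  hex 4: (5, -10, 5)
  hex 5: (6, -11, 5)
  hex 6: (7, -11, 4)
  hex 7: (8, -11, 3)
  hex 8: (9, -11, 2)
  hex 9: (10, -11, 1)
  hex 10: (11, -11, 0)
  hex 11: (11, -10, -1)
  hex 12: (11, -9, -2)
  hex 13: (11, -8, -3)
  hex 14: (11, -7, -4)
  hex 15: (11, -6, -5)
  hex 16: (10, -5, -5)
  hex 17: (9, -4, -5)
  hex 18: (8, -3, -5)
  hex 19: (7, -2, -5)
  hex 20: (6, -1, -5)
  hex 21: (5, -1, -4)
  hex 22: (4, -1, -3)
  hex 23: (3, -1, -2)
  hex 24: (2, -1, -1)
  hex 25: (1, -1, 0)
  hex 26: (1, -2, 1)
  hex 27: (1, -3, 2)
  hex 28: (1, -4, 3)
  hex 29: (1, -5, 4)
Sorted: 30 hexes.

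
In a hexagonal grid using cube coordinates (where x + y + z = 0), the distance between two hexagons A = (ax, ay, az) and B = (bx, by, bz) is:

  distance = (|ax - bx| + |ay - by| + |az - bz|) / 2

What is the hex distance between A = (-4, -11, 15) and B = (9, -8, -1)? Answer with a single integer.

|ax - bx| = |-4 - 9| = 13
|ay - by| = |-11 - (-8)| = 3
|az - bz| = |15 - (-1)| = 16
distance = (13 + 3 + 16) / 2 = 32 / 2 = 16

Answer: 16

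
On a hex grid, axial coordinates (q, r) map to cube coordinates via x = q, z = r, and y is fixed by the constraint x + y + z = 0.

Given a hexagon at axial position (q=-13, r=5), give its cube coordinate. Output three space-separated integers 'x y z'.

x = q = -13
z = r = 5
y = -x - z = -(-13) - (5) = 8

Answer: -13 8 5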